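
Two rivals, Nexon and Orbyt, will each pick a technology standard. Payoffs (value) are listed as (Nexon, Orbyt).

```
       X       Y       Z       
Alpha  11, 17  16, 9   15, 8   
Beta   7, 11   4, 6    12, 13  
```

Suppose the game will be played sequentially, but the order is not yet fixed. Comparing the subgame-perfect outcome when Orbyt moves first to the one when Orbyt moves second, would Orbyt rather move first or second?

first

If Nexon leads: Orbyt's best replies are Alpha→X, Beta→Z; Nexon's induced payoffs 11, 12; outcome (Beta, Z), payoffs (12, 13).
If Orbyt leads: Nexon's best replies are X→Alpha, Y→Alpha, Z→Alpha; Orbyt's induced payoffs 17, 9, 8; outcome (Alpha, X), payoffs (11, 17).
Orbyt gets 17 moving first and 13 moving second, so Orbyt prefers to move first.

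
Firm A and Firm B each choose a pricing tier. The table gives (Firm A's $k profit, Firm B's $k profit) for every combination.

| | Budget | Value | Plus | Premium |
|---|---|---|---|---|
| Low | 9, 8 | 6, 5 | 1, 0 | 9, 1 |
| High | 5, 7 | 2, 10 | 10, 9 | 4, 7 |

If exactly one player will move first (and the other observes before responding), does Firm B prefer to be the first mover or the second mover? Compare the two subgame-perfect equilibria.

first

If Firm A leads: Firm B's best replies are Low→Budget, High→Value; Firm A's induced payoffs 9, 2; outcome (Low, Budget), payoffs (9, 8).
If Firm B leads: Firm A's best replies are Budget→Low, Value→Low, Plus→High, Premium→Low; Firm B's induced payoffs 8, 5, 9, 1; outcome (High, Plus), payoffs (10, 9).
Firm B gets 9 moving first and 8 moving second, so Firm B prefers to move first.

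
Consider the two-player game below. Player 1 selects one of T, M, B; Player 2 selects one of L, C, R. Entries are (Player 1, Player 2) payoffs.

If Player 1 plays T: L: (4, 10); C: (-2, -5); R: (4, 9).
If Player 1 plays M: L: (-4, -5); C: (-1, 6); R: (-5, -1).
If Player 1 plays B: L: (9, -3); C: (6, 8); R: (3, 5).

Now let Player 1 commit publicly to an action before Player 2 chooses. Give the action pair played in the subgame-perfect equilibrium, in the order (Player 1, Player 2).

Backward induction with Player 1 moving first.
- T: Player 2 compares 10, -5, 9 and picks L; Player 1 would get 4.
- M: Player 2 compares -5, 6, -1 and picks C; Player 1 would get -1.
- B: Player 2 compares -3, 8, 5 and picks C; Player 1 would get 6.
Maximizing over 4, -1, 6, Player 1 chooses B. Subgame-perfect outcome: (B, C) with payoffs (6, 8).

(B, C)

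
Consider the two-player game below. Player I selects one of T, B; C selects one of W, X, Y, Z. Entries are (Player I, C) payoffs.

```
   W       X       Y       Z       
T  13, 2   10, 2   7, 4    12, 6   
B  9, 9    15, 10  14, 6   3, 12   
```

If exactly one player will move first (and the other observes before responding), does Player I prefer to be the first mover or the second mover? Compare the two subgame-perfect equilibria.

second

If Player I leads: C's best replies are T→Z, B→Z; Player I's induced payoffs 12, 3; outcome (T, Z), payoffs (12, 6).
If C leads: Player I's best replies are W→T, X→B, Y→B, Z→T; C's induced payoffs 2, 10, 6, 6; outcome (B, X), payoffs (15, 10).
Player I gets 12 moving first and 15 moving second, so Player I prefers to move second.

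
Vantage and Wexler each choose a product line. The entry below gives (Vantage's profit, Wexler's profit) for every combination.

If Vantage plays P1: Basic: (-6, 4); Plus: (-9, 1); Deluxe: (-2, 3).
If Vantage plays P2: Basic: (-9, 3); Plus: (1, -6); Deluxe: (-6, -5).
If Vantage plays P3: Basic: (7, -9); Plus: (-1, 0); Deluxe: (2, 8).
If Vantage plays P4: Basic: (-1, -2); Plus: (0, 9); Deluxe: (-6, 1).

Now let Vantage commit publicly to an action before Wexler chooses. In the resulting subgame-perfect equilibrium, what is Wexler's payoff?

Work backward from Wexler's decision.
- P1: Wexler compares 4, 1, 3 and picks Basic; Vantage would get -6.
- P2: Wexler compares 3, -6, -5 and picks Basic; Vantage would get -9.
- P3: Wexler compares -9, 0, 8 and picks Deluxe; Vantage would get 2.
- P4: Wexler compares -2, 9, 1 and picks Plus; Vantage would get 0.
Vantage's induced payoffs are -6, -9, 2, 0, so Vantage commits to P3. Subgame-perfect outcome: (P3, Deluxe) with payoffs (2, 8).

8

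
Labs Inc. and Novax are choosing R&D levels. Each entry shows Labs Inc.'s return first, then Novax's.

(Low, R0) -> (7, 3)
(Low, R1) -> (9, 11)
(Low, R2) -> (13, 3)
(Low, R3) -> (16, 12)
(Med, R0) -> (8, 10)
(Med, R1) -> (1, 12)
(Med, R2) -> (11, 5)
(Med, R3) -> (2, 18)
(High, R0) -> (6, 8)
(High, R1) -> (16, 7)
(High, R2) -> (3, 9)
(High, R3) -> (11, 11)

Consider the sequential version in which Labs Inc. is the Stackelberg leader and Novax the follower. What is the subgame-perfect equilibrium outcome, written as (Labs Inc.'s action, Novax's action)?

Work backward from Novax's decision.
- Low: Novax compares 3, 11, 3, 12 and picks R3; Labs Inc. would get 16.
- Med: Novax compares 10, 12, 5, 18 and picks R3; Labs Inc. would get 2.
- High: Novax compares 8, 7, 9, 11 and picks R3; Labs Inc. would get 11.
Labs Inc.'s induced payoffs are 16, 2, 11, so Labs Inc. commits to Low. Subgame-perfect outcome: (Low, R3) with payoffs (16, 12).

(Low, R3)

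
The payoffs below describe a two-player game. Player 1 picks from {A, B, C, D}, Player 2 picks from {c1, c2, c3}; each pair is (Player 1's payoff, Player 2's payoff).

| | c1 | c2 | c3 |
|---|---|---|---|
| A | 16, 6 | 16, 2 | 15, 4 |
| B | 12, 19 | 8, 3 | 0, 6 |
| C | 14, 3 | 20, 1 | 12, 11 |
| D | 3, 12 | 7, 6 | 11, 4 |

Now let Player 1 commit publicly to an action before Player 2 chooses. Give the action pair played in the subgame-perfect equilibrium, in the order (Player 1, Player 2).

Work backward from Player 2's decision.
- A → Player 2 plays c1 (best of 6, 2, 4); Player 1 gets 16.
- B → Player 2 plays c1 (best of 19, 3, 6); Player 1 gets 12.
- C → Player 2 plays c3 (best of 3, 1, 11); Player 1 gets 12.
- D → Player 2 plays c1 (best of 12, 6, 4); Player 1 gets 3.
Among 16, 12, 12, 3, the best is 16 at A. Subgame-perfect outcome: (A, c1) with payoffs (16, 6).

(A, c1)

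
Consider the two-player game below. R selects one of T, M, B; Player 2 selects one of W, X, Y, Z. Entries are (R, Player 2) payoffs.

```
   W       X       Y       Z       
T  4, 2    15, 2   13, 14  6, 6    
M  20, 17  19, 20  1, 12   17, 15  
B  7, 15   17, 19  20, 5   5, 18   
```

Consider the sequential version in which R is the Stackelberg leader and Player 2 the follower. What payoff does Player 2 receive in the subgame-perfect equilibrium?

20

Player 2 best-responds to each possible R move:
- T → Player 2 plays Y (best of 2, 2, 14, 6); R gets 13.
- M → Player 2 plays X (best of 17, 20, 12, 15); R gets 19.
- B → Player 2 plays X (best of 15, 19, 5, 18); R gets 17.
Maximizing over 13, 19, 17, R chooses M. Subgame-perfect outcome: (M, X) with payoffs (19, 20).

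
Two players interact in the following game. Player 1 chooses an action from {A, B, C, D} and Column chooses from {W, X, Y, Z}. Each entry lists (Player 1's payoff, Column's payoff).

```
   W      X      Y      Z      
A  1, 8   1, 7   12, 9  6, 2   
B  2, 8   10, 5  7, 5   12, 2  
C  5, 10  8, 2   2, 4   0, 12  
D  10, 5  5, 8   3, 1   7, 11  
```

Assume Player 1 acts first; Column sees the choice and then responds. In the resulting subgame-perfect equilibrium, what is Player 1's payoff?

12

Backward induction with Player 1 moving first.
- A → Column plays Y (best of 8, 7, 9, 2); Player 1 gets 12.
- B → Column plays W (best of 8, 5, 5, 2); Player 1 gets 2.
- C → Column plays Z (best of 10, 2, 4, 12); Player 1 gets 0.
- D → Column plays Z (best of 5, 8, 1, 11); Player 1 gets 7.
Maximizing over 12, 2, 0, 7, Player 1 chooses A. Subgame-perfect outcome: (A, Y) with payoffs (12, 9).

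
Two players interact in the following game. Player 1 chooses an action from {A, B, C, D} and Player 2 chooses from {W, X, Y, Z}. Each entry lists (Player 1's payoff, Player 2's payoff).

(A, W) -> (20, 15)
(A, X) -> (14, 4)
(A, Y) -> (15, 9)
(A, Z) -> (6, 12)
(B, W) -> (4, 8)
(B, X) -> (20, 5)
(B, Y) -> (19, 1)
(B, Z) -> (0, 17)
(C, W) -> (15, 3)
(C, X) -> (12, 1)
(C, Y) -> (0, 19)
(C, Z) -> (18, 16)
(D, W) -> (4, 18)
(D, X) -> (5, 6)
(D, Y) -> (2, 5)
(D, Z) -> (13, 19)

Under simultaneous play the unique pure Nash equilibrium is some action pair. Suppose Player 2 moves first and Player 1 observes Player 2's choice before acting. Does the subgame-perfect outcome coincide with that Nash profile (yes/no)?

Player 1 best-responds to each possible Player 2 move:
- W → Player 1 plays A (best of 20, 4, 15, 4); Player 2 gets 15.
- X → Player 1 plays B (best of 14, 20, 12, 5); Player 2 gets 5.
- Y → Player 1 plays B (best of 15, 19, 0, 2); Player 2 gets 1.
- Z → Player 1 plays C (best of 6, 0, 18, 13); Player 2 gets 16.
Maximizing over 15, 5, 1, 16, Player 2 chooses Z. Subgame-perfect outcome: (C, Z) with payoffs (18, 16).
For the simultaneous game, intersect best replies.
Player 1's best replies: W→A; X→B; Y→B; Z→C.
Player 2's best replies: A→W; B→Z; C→Y; D→Z.
Only (A, W) has each player best-responding; Nash payoffs (20, 15).
Sequential outcome (C, Z) differs from the Nash profile (A, W).

no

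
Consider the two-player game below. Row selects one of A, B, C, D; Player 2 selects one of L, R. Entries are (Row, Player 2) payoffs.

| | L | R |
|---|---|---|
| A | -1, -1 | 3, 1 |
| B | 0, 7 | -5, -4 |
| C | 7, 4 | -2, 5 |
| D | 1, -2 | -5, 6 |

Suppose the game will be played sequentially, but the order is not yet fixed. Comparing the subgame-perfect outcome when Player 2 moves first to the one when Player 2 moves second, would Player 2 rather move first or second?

first

If Row leads: Player 2's best replies are A→R, B→L, C→R, D→R; Row's induced payoffs 3, 0, -2, -5; outcome (A, R), payoffs (3, 1).
If Player 2 leads: Row's best replies are L→C, R→A; Player 2's induced payoffs 4, 1; outcome (C, L), payoffs (7, 4).
Player 2 gets 4 moving first and 1 moving second, so Player 2 prefers to move first.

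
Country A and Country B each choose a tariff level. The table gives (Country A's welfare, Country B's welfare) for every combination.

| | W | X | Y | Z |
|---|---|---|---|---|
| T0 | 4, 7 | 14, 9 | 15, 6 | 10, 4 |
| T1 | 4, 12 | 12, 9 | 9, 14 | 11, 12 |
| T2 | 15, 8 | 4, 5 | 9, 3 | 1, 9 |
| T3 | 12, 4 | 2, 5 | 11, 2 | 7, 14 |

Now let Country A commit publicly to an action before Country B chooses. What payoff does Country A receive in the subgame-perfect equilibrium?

Country B best-responds to each possible Country A move:
- T0 → Country B plays X (best of 7, 9, 6, 4); Country A gets 14.
- T1 → Country B plays Y (best of 12, 9, 14, 12); Country A gets 9.
- T2 → Country B plays Z (best of 8, 5, 3, 9); Country A gets 1.
- T3 → Country B plays Z (best of 4, 5, 2, 14); Country A gets 7.
Country A's induced payoffs are 14, 9, 1, 7, so Country A commits to T0. Subgame-perfect outcome: (T0, X) with payoffs (14, 9).

14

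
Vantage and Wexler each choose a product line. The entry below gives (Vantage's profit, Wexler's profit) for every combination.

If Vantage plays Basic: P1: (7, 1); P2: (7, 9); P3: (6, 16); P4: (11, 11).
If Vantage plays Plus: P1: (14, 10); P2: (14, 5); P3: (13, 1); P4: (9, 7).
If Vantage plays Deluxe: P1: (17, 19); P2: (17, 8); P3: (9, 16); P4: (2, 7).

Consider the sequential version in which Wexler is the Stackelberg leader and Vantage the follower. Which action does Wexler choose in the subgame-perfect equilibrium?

P1

Solve by backward induction (Wexler leads).
- P1: BR = Deluxe, leader payoff 19.
- P2: BR = Deluxe, leader payoff 8.
- P3: BR = Plus, leader payoff 1.
- P4: BR = Basic, leader payoff 11.
Among 19, 8, 1, 11, the best is 19 at P1. Subgame-perfect outcome: (Deluxe, P1) with payoffs (17, 19).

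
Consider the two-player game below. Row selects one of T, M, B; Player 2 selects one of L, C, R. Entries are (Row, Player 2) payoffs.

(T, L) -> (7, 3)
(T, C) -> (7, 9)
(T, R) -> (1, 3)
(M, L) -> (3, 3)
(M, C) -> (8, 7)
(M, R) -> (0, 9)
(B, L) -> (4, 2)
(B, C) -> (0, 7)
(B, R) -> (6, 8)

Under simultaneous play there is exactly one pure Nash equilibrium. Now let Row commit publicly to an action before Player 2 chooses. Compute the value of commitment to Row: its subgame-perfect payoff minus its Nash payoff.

1

Solve by backward induction (Row leads).
- T → Player 2 plays C (best of 3, 9, 3); Row gets 7.
- M → Player 2 plays R (best of 3, 7, 9); Row gets 0.
- B → Player 2 plays R (best of 2, 7, 8); Row gets 6.
Among 7, 0, 6, the best is 7 at T. Subgame-perfect outcome: (T, C) with payoffs (7, 9).
For the simultaneous game, intersect best replies.
Row's best replies: L→T; C→M; R→B.
Player 2's best replies: T→C; M→R; B→R.
Only (B, R) has each player best-responding; Nash payoffs (6, 8).
Row's commitment gain: 7 − 6 = 1.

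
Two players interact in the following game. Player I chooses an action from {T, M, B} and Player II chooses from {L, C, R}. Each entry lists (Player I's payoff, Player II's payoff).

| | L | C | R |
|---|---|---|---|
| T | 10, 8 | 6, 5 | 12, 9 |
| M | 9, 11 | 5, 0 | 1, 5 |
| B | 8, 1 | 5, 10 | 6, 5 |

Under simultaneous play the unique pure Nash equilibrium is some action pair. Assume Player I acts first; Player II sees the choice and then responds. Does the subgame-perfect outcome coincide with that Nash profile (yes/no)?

Solve by backward induction (Player I leads).
- T: BR = R, leader payoff 12.
- M: BR = L, leader payoff 9.
- B: BR = C, leader payoff 5.
Among 12, 9, 5, the best is 12 at T. Subgame-perfect outcome: (T, R) with payoffs (12, 9).
Under simultaneous play:
Player I's best replies: L→T; C→T; R→T.
Player II's best replies: T→R; M→L; B→C.
The unique mutual best reply is (T, R), giving (12, 9).
Sequential outcome (T, R) coincides with the Nash profile (T, R).

yes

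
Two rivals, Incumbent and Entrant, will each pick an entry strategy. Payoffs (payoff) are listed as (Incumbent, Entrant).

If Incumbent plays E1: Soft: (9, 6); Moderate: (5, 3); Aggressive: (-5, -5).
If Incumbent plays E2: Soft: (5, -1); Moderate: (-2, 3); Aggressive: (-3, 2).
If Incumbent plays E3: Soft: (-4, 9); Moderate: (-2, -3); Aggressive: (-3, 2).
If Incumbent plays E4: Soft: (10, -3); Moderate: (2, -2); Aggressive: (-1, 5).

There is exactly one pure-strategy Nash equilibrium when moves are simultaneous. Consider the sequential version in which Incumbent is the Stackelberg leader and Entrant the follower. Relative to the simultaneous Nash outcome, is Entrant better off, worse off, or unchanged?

better off

Entrant best-responds to each possible Incumbent move:
- E1: Entrant compares 6, 3, -5 and picks Soft; Incumbent would get 9.
- E2: Entrant compares -1, 3, 2 and picks Moderate; Incumbent would get -2.
- E3: Entrant compares 9, -3, 2 and picks Soft; Incumbent would get -4.
- E4: Entrant compares -3, -2, 5 and picks Aggressive; Incumbent would get -1.
Maximizing over 9, -2, -4, -1, Incumbent chooses E1. Subgame-perfect outcome: (E1, Soft) with payoffs (9, 6).
For the simultaneous game, intersect best replies.
Incumbent's best replies: Soft→E4; Moderate→E1; Aggressive→E4.
Entrant's best replies: E1→Soft; E2→Moderate; E3→Soft; E4→Aggressive.
The unique mutual best reply is (E4, Aggressive), giving (-1, 5).
Entrant earns 6 sequentially versus 5 at the Nash outcome: better off.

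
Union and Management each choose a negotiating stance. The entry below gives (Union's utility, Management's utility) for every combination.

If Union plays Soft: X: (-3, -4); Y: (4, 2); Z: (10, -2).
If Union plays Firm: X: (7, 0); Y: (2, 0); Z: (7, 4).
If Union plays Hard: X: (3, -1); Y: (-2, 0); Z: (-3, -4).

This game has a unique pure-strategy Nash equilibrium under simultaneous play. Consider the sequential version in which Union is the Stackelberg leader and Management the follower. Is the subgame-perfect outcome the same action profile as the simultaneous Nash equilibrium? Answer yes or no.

no

Solve by backward induction (Union leads).
- Soft → Management plays Y (best of -4, 2, -2); Union gets 4.
- Firm → Management plays Z (best of 0, 0, 4); Union gets 7.
- Hard → Management plays Y (best of -1, 0, -4); Union gets -2.
Union's induced payoffs are 4, 7, -2, so Union commits to Firm. Subgame-perfect outcome: (Firm, Z) with payoffs (7, 4).
Now find the simultaneous Nash equilibrium.
Union's best replies: X→Firm; Y→Soft; Z→Soft.
Management's best replies: Soft→Y; Firm→Z; Hard→Y.
Only (Soft, Y) has each player best-responding; Nash payoffs (4, 2).
Sequential outcome (Firm, Z) differs from the Nash profile (Soft, Y).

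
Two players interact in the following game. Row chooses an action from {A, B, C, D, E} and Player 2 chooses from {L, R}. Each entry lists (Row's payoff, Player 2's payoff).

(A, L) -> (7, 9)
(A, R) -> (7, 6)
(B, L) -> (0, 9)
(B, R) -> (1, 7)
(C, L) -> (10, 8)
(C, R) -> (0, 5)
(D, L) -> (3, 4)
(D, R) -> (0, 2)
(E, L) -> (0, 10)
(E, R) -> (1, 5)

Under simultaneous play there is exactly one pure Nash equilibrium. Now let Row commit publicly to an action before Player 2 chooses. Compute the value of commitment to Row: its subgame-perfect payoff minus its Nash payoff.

0

Solve by backward induction (Row leads).
- A → Player 2 plays L (best of 9, 6); Row gets 7.
- B → Player 2 plays L (best of 9, 7); Row gets 0.
- C → Player 2 plays L (best of 8, 5); Row gets 10.
- D → Player 2 plays L (best of 4, 2); Row gets 3.
- E → Player 2 plays L (best of 10, 5); Row gets 0.
Row's induced payoffs are 7, 0, 10, 3, 0, so Row commits to C. Subgame-perfect outcome: (C, L) with payoffs (10, 8).
For the simultaneous game, intersect best replies.
Row's best replies: L→C; R→A.
Player 2's best replies: A→L; B→L; C→L; D→L; E→L.
The unique mutual best reply is (C, L), giving (10, 8).
Row's commitment gain: 10 − 10 = 0.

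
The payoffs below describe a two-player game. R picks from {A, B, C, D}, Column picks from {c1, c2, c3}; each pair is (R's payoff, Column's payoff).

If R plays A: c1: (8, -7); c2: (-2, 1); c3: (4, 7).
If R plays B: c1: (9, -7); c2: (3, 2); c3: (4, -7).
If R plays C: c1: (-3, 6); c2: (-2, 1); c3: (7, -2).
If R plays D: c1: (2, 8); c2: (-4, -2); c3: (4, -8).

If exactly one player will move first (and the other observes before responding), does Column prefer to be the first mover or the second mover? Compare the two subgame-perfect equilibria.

If R leads: Column's best replies are A→c3, B→c2, C→c1, D→c1; R's induced payoffs 4, 3, -3, 2; outcome (A, c3), payoffs (4, 7).
If Column leads: R's best replies are c1→B, c2→B, c3→C; Column's induced payoffs -7, 2, -2; outcome (B, c2), payoffs (3, 2).
Column gets 2 moving first and 7 moving second, so Column prefers to move second.

second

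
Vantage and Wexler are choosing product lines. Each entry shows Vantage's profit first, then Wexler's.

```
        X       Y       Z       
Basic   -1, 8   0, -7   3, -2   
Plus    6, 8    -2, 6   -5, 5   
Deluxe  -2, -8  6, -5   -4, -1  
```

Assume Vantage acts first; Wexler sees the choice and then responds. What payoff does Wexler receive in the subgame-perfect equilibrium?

8

Backward induction with Vantage moving first.
- Basic → Wexler plays X (best of 8, -7, -2); Vantage gets -1.
- Plus → Wexler plays X (best of 8, 6, 5); Vantage gets 6.
- Deluxe → Wexler plays Z (best of -8, -5, -1); Vantage gets -4.
Vantage's induced payoffs are -1, 6, -4, so Vantage commits to Plus. Subgame-perfect outcome: (Plus, X) with payoffs (6, 8).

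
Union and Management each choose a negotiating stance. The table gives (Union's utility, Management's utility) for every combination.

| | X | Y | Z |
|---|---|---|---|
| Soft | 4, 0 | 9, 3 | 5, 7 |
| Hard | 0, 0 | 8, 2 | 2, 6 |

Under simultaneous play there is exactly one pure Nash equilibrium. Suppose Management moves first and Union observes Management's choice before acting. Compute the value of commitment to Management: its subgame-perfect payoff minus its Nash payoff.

Union best-responds to each possible Management move:
- X: Union compares 4, 0 and picks Soft; Management would get 0.
- Y: Union compares 9, 8 and picks Soft; Management would get 3.
- Z: Union compares 5, 2 and picks Soft; Management would get 7.
Maximizing over 0, 3, 7, Management chooses Z. Subgame-perfect outcome: (Soft, Z) with payoffs (5, 7).
Now find the simultaneous Nash equilibrium.
Union's best replies: X→Soft; Y→Soft; Z→Soft.
Management's best replies: Soft→Z; Hard→Z.
Only (Soft, Z) has each player best-responding; Nash payoffs (5, 7).
Management's commitment gain: 7 − 7 = 0.

0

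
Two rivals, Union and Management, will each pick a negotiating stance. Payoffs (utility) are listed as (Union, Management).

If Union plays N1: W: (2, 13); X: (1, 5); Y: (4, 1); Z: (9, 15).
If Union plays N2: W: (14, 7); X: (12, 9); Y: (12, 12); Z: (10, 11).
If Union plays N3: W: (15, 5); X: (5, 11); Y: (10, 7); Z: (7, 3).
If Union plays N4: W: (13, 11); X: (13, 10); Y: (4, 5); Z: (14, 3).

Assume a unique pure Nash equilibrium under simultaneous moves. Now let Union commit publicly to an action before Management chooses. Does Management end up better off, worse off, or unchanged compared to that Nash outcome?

worse off

Backward induction with Union moving first.
- N1 → Management plays Z (best of 13, 5, 1, 15); Union gets 9.
- N2 → Management plays Y (best of 7, 9, 12, 11); Union gets 12.
- N3 → Management plays X (best of 5, 11, 7, 3); Union gets 5.
- N4 → Management plays W (best of 11, 10, 5, 3); Union gets 13.
Maximizing over 9, 12, 5, 13, Union chooses N4. Subgame-perfect outcome: (N4, W) with payoffs (13, 11).
Under simultaneous play:
Union's best replies: W→N3; X→N4; Y→N2; Z→N4.
Management's best replies: N1→Z; N2→Y; N3→X; N4→W.
The unique mutual best reply is (N2, Y), giving (12, 12).
Management earns 11 sequentially versus 12 at the Nash outcome: worse off.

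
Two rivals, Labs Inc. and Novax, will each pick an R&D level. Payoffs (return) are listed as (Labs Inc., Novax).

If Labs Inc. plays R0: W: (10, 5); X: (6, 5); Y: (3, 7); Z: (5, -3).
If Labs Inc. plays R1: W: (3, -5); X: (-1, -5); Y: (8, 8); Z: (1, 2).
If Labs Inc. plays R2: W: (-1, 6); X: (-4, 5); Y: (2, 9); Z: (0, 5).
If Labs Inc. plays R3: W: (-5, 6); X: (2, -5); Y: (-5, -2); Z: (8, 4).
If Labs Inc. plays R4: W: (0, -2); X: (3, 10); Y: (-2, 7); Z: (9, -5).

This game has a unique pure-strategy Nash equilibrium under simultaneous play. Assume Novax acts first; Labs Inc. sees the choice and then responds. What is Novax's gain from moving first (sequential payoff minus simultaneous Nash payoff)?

0

Solve by backward induction (Novax leads).
- W: BR = R0, leader payoff 5.
- X: BR = R0, leader payoff 5.
- Y: BR = R1, leader payoff 8.
- Z: BR = R4, leader payoff -5.
Novax's induced payoffs are 5, 5, 8, -5, so Novax commits to Y. Subgame-perfect outcome: (R1, Y) with payoffs (8, 8).
Now find the simultaneous Nash equilibrium.
Labs Inc.'s best replies: W→R0; X→R0; Y→R1; Z→R4.
Novax's best replies: R0→Y; R1→Y; R2→Y; R3→W; R4→X.
Only (R1, Y) has each player best-responding; Nash payoffs (8, 8).
Novax's commitment gain: 8 − 8 = 0.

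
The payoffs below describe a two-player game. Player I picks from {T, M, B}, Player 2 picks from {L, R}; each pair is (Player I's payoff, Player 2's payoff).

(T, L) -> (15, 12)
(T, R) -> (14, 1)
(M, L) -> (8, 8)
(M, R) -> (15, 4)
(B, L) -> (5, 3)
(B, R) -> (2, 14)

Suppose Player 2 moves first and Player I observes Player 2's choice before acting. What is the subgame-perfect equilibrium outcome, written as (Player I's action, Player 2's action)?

(T, L)

Work backward from Player I's decision.
- L → Player I plays T (best of 15, 8, 5); Player 2 gets 12.
- R → Player I plays M (best of 14, 15, 2); Player 2 gets 4.
Player 2's induced payoffs are 12, 4, so Player 2 commits to L. Subgame-perfect outcome: (T, L) with payoffs (15, 12).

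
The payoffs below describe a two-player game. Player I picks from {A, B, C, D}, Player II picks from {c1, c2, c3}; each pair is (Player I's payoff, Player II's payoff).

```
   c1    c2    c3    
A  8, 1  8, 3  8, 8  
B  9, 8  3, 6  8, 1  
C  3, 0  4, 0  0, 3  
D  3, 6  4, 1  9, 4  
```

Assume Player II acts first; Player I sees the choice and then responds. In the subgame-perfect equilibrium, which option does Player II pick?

c1

Backward induction with Player II moving first.
- c1: Player I compares 8, 9, 3, 3 and picks B; Player II would get 8.
- c2: Player I compares 8, 3, 4, 4 and picks A; Player II would get 3.
- c3: Player I compares 8, 8, 0, 9 and picks D; Player II would get 4.
Maximizing over 8, 3, 4, Player II chooses c1. Subgame-perfect outcome: (B, c1) with payoffs (9, 8).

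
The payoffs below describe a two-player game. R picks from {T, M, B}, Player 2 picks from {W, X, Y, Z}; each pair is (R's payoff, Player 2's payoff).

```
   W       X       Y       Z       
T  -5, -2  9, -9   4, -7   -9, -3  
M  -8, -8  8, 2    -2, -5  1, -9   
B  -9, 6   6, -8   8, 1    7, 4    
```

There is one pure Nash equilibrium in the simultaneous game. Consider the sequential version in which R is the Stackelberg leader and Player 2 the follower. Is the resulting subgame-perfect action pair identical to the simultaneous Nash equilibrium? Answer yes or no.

Solve by backward induction (R leads).
- T: BR = W, leader payoff -5.
- M: BR = X, leader payoff 8.
- B: BR = W, leader payoff -9.
Among -5, 8, -9, the best is 8 at M. Subgame-perfect outcome: (M, X) with payoffs (8, 2).
Under simultaneous play:
R's best replies: W→T; X→T; Y→B; Z→B.
Player 2's best replies: T→W; M→X; B→W.
Only (T, W) has each player best-responding; Nash payoffs (-5, -2).
Sequential outcome (M, X) differs from the Nash profile (T, W).

no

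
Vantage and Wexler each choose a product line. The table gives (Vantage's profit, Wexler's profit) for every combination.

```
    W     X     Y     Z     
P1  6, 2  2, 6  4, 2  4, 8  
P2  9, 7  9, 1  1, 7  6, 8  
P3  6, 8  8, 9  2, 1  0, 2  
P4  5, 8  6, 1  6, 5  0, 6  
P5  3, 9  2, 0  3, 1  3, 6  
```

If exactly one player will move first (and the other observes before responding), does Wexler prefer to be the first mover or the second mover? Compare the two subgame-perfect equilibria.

second

If Vantage leads: Wexler's best replies are P1→Z, P2→Z, P3→X, P4→W, P5→W; Vantage's induced payoffs 4, 6, 8, 5, 3; outcome (P3, X), payoffs (8, 9).
If Wexler leads: Vantage's best replies are W→P2, X→P2, Y→P4, Z→P2; Wexler's induced payoffs 7, 1, 5, 8; outcome (P2, Z), payoffs (6, 8).
Wexler gets 8 moving first and 9 moving second, so Wexler prefers to move second.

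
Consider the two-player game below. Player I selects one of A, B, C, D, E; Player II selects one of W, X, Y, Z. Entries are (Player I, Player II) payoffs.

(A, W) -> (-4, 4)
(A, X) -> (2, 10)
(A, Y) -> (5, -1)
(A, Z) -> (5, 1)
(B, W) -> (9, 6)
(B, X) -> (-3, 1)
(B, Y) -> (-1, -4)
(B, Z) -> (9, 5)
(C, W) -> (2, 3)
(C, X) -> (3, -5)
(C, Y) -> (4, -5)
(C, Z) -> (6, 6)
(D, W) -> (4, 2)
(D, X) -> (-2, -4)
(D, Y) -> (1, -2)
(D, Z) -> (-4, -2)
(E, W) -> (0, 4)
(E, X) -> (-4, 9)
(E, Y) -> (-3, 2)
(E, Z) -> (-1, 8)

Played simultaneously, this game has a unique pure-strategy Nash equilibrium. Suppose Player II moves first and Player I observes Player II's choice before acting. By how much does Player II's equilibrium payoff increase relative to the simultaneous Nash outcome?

0

Player I best-responds to each possible Player II move:
- W: BR = B, leader payoff 6.
- X: BR = C, leader payoff -5.
- Y: BR = A, leader payoff -1.
- Z: BR = B, leader payoff 5.
Maximizing over 6, -5, -1, 5, Player II chooses W. Subgame-perfect outcome: (B, W) with payoffs (9, 6).
Now find the simultaneous Nash equilibrium.
Player I's best replies: W→B; X→C; Y→A; Z→B.
Player II's best replies: A→X; B→W; C→Z; D→W; E→X.
Only (B, W) has each player best-responding; Nash payoffs (9, 6).
Player II's commitment gain: 6 − 6 = 0.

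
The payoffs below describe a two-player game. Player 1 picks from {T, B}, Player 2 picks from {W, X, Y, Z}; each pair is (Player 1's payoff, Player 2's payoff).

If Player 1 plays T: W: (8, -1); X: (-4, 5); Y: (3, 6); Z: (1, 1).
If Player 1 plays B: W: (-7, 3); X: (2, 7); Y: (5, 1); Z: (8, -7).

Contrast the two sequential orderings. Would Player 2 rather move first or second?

first

If Player 1 leads: Player 2's best replies are T→Y, B→X; Player 1's induced payoffs 3, 2; outcome (T, Y), payoffs (3, 6).
If Player 2 leads: Player 1's best replies are W→T, X→B, Y→B, Z→B; Player 2's induced payoffs -1, 7, 1, -7; outcome (B, X), payoffs (2, 7).
Player 2 gets 7 moving first and 6 moving second, so Player 2 prefers to move first.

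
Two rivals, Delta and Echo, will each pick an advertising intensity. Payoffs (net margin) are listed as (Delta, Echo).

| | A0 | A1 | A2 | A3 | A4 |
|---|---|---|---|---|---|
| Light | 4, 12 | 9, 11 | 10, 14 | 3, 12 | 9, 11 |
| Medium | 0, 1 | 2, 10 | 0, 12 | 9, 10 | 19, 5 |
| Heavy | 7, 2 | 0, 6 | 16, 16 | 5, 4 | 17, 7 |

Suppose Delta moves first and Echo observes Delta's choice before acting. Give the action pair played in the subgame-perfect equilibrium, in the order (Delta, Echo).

(Heavy, A2)

Backward induction with Delta moving first.
- Light: Echo compares 12, 11, 14, 12, 11 and picks A2; Delta would get 10.
- Medium: Echo compares 1, 10, 12, 10, 5 and picks A2; Delta would get 0.
- Heavy: Echo compares 2, 6, 16, 4, 7 and picks A2; Delta would get 16.
Among 10, 0, 16, the best is 16 at Heavy. Subgame-perfect outcome: (Heavy, A2) with payoffs (16, 16).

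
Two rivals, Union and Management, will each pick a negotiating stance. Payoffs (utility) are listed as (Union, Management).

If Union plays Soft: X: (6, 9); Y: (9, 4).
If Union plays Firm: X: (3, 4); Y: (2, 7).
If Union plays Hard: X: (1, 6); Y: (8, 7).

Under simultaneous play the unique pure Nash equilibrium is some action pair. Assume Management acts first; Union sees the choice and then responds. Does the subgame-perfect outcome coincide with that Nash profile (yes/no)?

Backward induction with Management moving first.
- X → Union plays Soft (best of 6, 3, 1); Management gets 9.
- Y → Union plays Soft (best of 9, 2, 8); Management gets 4.
Maximizing over 9, 4, Management chooses X. Subgame-perfect outcome: (Soft, X) with payoffs (6, 9).
Now find the simultaneous Nash equilibrium.
Union's best replies: X→Soft; Y→Soft.
Management's best replies: Soft→X; Firm→Y; Hard→Y.
The unique mutual best reply is (Soft, X), giving (6, 9).
Sequential outcome (Soft, X) coincides with the Nash profile (Soft, X).

yes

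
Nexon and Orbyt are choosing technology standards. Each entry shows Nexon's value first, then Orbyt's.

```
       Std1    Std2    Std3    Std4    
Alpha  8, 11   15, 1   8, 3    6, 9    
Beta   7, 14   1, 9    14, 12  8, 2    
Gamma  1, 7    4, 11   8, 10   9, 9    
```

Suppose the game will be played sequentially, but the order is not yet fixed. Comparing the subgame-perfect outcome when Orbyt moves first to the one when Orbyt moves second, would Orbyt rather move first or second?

first

If Nexon leads: Orbyt's best replies are Alpha→Std1, Beta→Std1, Gamma→Std2; Nexon's induced payoffs 8, 7, 4; outcome (Alpha, Std1), payoffs (8, 11).
If Orbyt leads: Nexon's best replies are Std1→Alpha, Std2→Alpha, Std3→Beta, Std4→Gamma; Orbyt's induced payoffs 11, 1, 12, 9; outcome (Beta, Std3), payoffs (14, 12).
Orbyt gets 12 moving first and 11 moving second, so Orbyt prefers to move first.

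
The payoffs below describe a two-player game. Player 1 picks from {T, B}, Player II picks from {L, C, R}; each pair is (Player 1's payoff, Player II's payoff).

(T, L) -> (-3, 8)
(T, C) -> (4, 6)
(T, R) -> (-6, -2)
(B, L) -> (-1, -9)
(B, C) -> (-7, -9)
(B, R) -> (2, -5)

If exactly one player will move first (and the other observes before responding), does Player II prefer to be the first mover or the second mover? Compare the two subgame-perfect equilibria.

If Player 1 leads: Player II's best replies are T→L, B→R; Player 1's induced payoffs -3, 2; outcome (B, R), payoffs (2, -5).
If Player II leads: Player 1's best replies are L→B, C→T, R→B; Player II's induced payoffs -9, 6, -5; outcome (T, C), payoffs (4, 6).
Player II gets 6 moving first and -5 moving second, so Player II prefers to move first.

first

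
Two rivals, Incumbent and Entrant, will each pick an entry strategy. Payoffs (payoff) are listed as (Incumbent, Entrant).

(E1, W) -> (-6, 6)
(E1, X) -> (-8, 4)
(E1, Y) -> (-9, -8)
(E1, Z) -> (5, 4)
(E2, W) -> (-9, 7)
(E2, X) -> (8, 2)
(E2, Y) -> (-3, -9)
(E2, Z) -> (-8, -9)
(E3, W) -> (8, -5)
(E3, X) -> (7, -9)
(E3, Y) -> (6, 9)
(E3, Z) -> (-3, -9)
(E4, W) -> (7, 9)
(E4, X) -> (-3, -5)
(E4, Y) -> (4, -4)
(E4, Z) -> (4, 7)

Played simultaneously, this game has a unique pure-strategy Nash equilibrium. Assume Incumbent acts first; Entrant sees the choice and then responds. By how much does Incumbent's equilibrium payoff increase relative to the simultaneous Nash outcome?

1

Entrant best-responds to each possible Incumbent move:
- E1: BR = W, leader payoff -6.
- E2: BR = W, leader payoff -9.
- E3: BR = Y, leader payoff 6.
- E4: BR = W, leader payoff 7.
Incumbent's induced payoffs are -6, -9, 6, 7, so Incumbent commits to E4. Subgame-perfect outcome: (E4, W) with payoffs (7, 9).
Now find the simultaneous Nash equilibrium.
Incumbent's best replies: W→E3; X→E2; Y→E3; Z→E1.
Entrant's best replies: E1→W; E2→W; E3→Y; E4→W.
Only (E3, Y) has each player best-responding; Nash payoffs (6, 9).
Incumbent's commitment gain: 7 − 6 = 1.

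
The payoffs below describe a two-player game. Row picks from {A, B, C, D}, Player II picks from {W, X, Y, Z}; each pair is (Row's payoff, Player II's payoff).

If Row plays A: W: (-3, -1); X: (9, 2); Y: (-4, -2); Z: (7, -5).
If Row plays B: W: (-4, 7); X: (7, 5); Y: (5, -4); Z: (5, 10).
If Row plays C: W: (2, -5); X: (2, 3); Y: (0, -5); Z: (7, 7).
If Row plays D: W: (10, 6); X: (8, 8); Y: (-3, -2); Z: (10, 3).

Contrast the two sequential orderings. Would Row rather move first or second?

If Row leads: Player II's best replies are A→X, B→Z, C→Z, D→X; Row's induced payoffs 9, 5, 7, 8; outcome (A, X), payoffs (9, 2).
If Player II leads: Row's best replies are W→D, X→A, Y→B, Z→D; Player II's induced payoffs 6, 2, -4, 3; outcome (D, W), payoffs (10, 6).
Row gets 9 moving first and 10 moving second, so Row prefers to move second.

second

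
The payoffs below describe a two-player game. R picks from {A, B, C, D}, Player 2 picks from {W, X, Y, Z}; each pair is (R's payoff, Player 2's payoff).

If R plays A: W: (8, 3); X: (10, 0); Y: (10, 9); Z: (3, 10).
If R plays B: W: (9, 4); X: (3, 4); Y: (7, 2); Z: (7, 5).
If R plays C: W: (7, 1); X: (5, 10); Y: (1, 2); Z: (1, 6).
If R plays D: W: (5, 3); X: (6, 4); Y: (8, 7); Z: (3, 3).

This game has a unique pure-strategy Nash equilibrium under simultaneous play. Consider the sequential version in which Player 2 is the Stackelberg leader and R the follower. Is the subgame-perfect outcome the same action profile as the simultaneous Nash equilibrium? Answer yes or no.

Backward induction with Player 2 moving first.
- W → R plays B (best of 8, 9, 7, 5); Player 2 gets 4.
- X → R plays A (best of 10, 3, 5, 6); Player 2 gets 0.
- Y → R plays A (best of 10, 7, 1, 8); Player 2 gets 9.
- Z → R plays B (best of 3, 7, 1, 3); Player 2 gets 5.
Among 4, 0, 9, 5, the best is 9 at Y. Subgame-perfect outcome: (A, Y) with payoffs (10, 9).
Now find the simultaneous Nash equilibrium.
R's best replies: W→B; X→A; Y→A; Z→B.
Player 2's best replies: A→Z; B→Z; C→X; D→Y.
Only (B, Z) has each player best-responding; Nash payoffs (7, 5).
Sequential outcome (A, Y) differs from the Nash profile (B, Z).

no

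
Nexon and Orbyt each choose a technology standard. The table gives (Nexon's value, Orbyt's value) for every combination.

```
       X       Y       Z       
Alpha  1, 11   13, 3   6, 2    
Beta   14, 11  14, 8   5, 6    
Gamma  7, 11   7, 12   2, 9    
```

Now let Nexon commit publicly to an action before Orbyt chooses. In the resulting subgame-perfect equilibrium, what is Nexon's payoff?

Orbyt best-responds to each possible Nexon move:
- Alpha → Orbyt plays X (best of 11, 3, 2); Nexon gets 1.
- Beta → Orbyt plays X (best of 11, 8, 6); Nexon gets 14.
- Gamma → Orbyt plays Y (best of 11, 12, 9); Nexon gets 7.
Among 1, 14, 7, the best is 14 at Beta. Subgame-perfect outcome: (Beta, X) with payoffs (14, 11).

14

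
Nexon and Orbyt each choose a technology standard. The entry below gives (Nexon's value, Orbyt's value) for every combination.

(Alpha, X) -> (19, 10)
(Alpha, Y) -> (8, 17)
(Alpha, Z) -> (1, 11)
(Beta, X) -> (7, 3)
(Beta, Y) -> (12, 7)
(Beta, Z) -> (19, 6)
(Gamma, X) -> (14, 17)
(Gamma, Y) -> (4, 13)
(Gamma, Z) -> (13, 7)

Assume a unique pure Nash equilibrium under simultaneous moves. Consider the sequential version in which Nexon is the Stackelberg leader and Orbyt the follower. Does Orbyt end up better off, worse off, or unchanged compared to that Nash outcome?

Work backward from Orbyt's decision.
- Alpha: Orbyt compares 10, 17, 11 and picks Y; Nexon would get 8.
- Beta: Orbyt compares 3, 7, 6 and picks Y; Nexon would get 12.
- Gamma: Orbyt compares 17, 13, 7 and picks X; Nexon would get 14.
Among 8, 12, 14, the best is 14 at Gamma. Subgame-perfect outcome: (Gamma, X) with payoffs (14, 17).
Under simultaneous play:
Nexon's best replies: X→Alpha; Y→Beta; Z→Beta.
Orbyt's best replies: Alpha→Y; Beta→Y; Gamma→X.
Only (Beta, Y) has each player best-responding; Nash payoffs (12, 7).
Orbyt earns 17 sequentially versus 7 at the Nash outcome: better off.

better off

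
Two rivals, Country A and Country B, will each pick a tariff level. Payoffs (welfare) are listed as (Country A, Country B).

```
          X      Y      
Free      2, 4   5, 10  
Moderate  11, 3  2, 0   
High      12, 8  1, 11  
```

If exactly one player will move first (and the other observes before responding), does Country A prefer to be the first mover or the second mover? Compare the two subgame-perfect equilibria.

first

If Country A leads: Country B's best replies are Free→Y, Moderate→X, High→Y; Country A's induced payoffs 5, 11, 1; outcome (Moderate, X), payoffs (11, 3).
If Country B leads: Country A's best replies are X→High, Y→Free; Country B's induced payoffs 8, 10; outcome (Free, Y), payoffs (5, 10).
Country A gets 11 moving first and 5 moving second, so Country A prefers to move first.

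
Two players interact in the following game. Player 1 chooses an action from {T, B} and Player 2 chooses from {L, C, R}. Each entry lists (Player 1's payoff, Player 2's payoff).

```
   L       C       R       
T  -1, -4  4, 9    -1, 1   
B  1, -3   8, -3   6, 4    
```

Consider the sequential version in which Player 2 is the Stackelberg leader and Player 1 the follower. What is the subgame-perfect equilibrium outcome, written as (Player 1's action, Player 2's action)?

(B, R)

Player 1 best-responds to each possible Player 2 move:
- L → Player 1 plays B (best of -1, 1); Player 2 gets -3.
- C → Player 1 plays B (best of 4, 8); Player 2 gets -3.
- R → Player 1 plays B (best of -1, 6); Player 2 gets 4.
Player 2's induced payoffs are -3, -3, 4, so Player 2 commits to R. Subgame-perfect outcome: (B, R) with payoffs (6, 4).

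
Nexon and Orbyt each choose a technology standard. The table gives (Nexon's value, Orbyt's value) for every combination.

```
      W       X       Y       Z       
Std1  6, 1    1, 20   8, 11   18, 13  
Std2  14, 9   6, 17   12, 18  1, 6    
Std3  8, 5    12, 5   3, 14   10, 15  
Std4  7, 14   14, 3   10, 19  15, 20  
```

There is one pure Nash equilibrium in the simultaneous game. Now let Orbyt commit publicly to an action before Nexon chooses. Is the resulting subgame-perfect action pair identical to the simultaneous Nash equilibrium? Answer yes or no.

Nexon best-responds to each possible Orbyt move:
- W: BR = Std2, leader payoff 9.
- X: BR = Std4, leader payoff 3.
- Y: BR = Std2, leader payoff 18.
- Z: BR = Std1, leader payoff 13.
Among 9, 3, 18, 13, the best is 18 at Y. Subgame-perfect outcome: (Std2, Y) with payoffs (12, 18).
Under simultaneous play:
Nexon's best replies: W→Std2; X→Std4; Y→Std2; Z→Std1.
Orbyt's best replies: Std1→X; Std2→Y; Std3→Z; Std4→Z.
The unique mutual best reply is (Std2, Y), giving (12, 18).
Sequential outcome (Std2, Y) coincides with the Nash profile (Std2, Y).

yes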